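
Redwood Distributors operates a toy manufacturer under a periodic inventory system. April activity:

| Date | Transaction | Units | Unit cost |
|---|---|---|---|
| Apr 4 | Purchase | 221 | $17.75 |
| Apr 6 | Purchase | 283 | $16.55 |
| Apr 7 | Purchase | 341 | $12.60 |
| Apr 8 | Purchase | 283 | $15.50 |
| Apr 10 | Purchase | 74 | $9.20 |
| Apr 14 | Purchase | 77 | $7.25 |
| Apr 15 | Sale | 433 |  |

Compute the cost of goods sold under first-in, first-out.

Apr 15, 433 sold [FIFO — oldest first]: 221 @ $17.75 + 212 @ $16.55 = $7,431.35
Ending inventory: 71 @ $16.55 + 341 @ $12.60 + 283 @ $15.50 + 74 @ $9.20 + 77 @ $7.25 = $11,097.20

COGS = $7,431.35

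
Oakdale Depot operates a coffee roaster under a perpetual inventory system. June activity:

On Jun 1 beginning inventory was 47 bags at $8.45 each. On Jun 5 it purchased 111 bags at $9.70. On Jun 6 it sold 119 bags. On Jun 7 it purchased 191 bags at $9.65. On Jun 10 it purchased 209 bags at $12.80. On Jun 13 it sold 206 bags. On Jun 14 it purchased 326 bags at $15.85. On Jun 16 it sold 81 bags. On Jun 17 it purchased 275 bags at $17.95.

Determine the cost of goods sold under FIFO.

COGS = $4,046.60

Jun 6, 119 sold [FIFO — oldest first]: 47 @ $8.45 + 72 @ $9.70 = $1,095.55
Jun 13, 206 sold [FIFO — oldest first]: 39 @ $9.70 + 167 @ $9.65 = $1,989.85
Jun 16, 81 sold [FIFO — oldest first]: 24 @ $9.65 + 57 @ $12.80 = $961.20
Total COGS = $1,095.55 + $1,989.85 + $961.20 = $4,046.60
Ending inventory: 152 @ $12.80 + 326 @ $15.85 + 275 @ $17.95 = $12,048.95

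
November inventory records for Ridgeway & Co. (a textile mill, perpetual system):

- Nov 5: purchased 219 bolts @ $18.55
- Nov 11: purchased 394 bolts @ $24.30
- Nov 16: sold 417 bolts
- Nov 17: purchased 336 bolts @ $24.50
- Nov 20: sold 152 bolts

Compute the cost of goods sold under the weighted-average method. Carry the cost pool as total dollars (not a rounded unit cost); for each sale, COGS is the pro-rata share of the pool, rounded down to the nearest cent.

COGS = $12,874.24

After Nov 5: 219 on hand, pool $4,062.45 (≈ $18.5500 each)
After Nov 11: 613 on hand, pool $13,636.65 (≈ $22.2458 each)
Nov 16, sell 417: 417/613 × $13,636.65 → $9,276.48
After Nov 17: 532 on hand, pool $12,592.17 (≈ $23.6695 each)
Nov 20, sell 152: 152/532 × $12,592.17 → $3,597.76
Total COGS = $9,276.48 + $3,597.76 = $12,874.24
Ending inventory (cost pool remaining) = $8,994.41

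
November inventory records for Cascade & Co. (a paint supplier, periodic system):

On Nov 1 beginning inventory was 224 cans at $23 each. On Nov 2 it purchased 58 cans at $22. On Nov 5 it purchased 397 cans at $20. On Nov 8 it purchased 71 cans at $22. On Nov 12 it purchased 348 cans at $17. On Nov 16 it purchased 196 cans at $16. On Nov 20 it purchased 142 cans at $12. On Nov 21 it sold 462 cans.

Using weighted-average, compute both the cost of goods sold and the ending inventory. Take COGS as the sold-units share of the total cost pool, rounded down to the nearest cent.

COGS = $8,585.60; ending inventory = $18,100.40

Nov 21, sell 462: 462/1436 × $26,686.00 → $8,585.60
Ending inventory (cost pool remaining) = $18,100.40
Check: goods available $26,686.00 = COGS $8,585.60 + ending $18,100.40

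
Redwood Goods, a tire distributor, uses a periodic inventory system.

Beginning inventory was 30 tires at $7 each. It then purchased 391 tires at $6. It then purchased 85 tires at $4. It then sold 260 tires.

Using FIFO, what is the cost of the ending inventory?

Ending inventory = $1,306

Sale 1 (260) [FIFO — oldest first]: 30 @ $7 + 230 @ $6 = $1,590
Ending inventory: 161 @ $6 + 85 @ $4 = $1,306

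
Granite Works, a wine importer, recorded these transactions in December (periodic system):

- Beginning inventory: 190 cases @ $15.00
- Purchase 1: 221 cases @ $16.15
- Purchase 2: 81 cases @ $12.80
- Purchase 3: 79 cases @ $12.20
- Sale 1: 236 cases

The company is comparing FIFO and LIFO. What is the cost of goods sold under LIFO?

FIFO COGS: 190 @ $15.00 + 46 @ $16.15 = $3,592.90
LIFO COGS: 79 @ $12.20 + 81 @ $12.80 + 76 @ $16.15 = $3,228.00

COGS = $3,228.00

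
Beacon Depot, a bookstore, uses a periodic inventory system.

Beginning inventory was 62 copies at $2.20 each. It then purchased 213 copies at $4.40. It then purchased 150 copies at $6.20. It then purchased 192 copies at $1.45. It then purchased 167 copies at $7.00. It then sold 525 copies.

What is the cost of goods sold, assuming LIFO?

Sale 1 (525) [LIFO — newest first]: 167 @ $7.00 + 192 @ $1.45 + 150 @ $6.20 + 16 @ $4.40 = $2,447.80
Ending inventory: 62 @ $2.20 + 197 @ $4.40 = $1,003.20

COGS = $2,447.80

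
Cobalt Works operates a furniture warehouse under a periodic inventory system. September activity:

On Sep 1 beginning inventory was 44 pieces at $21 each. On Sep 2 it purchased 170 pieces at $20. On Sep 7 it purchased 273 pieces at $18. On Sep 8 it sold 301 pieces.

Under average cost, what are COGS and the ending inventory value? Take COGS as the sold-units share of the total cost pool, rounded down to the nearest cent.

Sep 8, sell 301: 301/487 × $9,238.00 → $5,709.72
Ending inventory (cost pool remaining) = $3,528.28

COGS = $5,709.72; ending inventory = $3,528.28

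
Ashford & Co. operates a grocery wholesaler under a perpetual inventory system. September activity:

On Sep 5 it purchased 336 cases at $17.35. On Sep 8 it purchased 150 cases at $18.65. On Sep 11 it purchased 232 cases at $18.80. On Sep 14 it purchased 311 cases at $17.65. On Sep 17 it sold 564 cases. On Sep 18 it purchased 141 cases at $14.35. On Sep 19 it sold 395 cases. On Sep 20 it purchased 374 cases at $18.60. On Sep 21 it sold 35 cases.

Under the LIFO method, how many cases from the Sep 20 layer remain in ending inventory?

339

Sep 17, 564 sold [LIFO — newest first]: 311 @ $17.65 + 232 @ $18.80 + 21 @ $18.65 = $10,242.40
Sep 19, 395 sold [LIFO — newest first]: 141 @ $14.35 + 129 @ $18.65 + 125 @ $17.35 = $6,597.95
Sep 21, 35 sold [LIFO — newest first]: 35 @ $18.60 = $651.00
Total COGS = $10,242.40 + $6,597.95 + $651.00 = $17,491.35
Ending inventory: 211 @ $17.35 + 339 @ $18.60 = $9,966.25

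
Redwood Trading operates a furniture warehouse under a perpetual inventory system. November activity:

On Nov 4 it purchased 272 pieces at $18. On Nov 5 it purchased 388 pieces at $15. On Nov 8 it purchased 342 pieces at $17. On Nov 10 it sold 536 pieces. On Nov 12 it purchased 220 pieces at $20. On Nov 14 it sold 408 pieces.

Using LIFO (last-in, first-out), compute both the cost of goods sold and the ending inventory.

COGS = $15,944; ending inventory = $4,986

Nov 10, 536 sold [LIFO — newest first]: 342 @ $17 + 194 @ $15 = $8,724
Nov 14, 408 sold [LIFO — newest first]: 220 @ $20 + 188 @ $15 = $7,220
Total COGS = $8,724 + $7,220 = $15,944
Ending inventory: 272 @ $18 + 6 @ $15 = $4,986
Check: goods available $20,930 = COGS $15,944 + ending $4,986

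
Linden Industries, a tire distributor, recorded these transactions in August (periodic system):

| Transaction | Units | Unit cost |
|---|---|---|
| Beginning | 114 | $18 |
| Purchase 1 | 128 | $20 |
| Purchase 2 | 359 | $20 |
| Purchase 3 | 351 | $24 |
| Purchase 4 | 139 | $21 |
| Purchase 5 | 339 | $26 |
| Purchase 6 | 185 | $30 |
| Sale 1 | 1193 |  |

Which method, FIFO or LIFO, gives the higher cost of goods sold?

LIFO

FIFO COGS: 114 @ $18 + 128 @ $20 + 359 @ $20 + 351 @ $24 + 139 @ $21 + 102 @ $26 = $25,787
LIFO COGS: 185 @ $30 + 339 @ $26 + 139 @ $21 + 351 @ $24 + 179 @ $20 = $29,287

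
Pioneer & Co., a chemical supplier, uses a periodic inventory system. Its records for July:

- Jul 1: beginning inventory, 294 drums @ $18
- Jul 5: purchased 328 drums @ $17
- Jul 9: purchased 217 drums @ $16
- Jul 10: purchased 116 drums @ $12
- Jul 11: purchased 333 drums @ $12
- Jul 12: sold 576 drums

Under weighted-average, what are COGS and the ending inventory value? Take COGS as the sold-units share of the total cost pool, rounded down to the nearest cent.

Jul 12, sell 576: 576/1288 × $19,728.00 → $8,822.45
Ending inventory (cost pool remaining) = $10,905.55
Check: goods available $19,728.00 = COGS $8,822.45 + ending $10,905.55

COGS = $8,822.45; ending inventory = $10,905.55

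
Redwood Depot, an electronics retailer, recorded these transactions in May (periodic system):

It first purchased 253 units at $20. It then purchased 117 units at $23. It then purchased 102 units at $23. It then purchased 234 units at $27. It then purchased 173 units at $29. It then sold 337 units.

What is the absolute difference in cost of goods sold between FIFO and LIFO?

FIFO COGS: 253 @ $20 + 84 @ $23 = $6,992
LIFO COGS: 173 @ $29 + 164 @ $27 = $9,445
Difference = |$6,992 − $9,445| = $2,453

$2,453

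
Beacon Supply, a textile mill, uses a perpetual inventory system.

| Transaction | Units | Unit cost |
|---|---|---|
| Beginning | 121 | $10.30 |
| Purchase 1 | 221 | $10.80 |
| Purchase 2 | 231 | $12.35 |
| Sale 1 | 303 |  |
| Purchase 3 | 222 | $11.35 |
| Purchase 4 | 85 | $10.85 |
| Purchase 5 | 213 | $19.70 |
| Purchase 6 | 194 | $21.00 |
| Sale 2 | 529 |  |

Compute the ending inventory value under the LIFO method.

Ending inventory = $4,955.25

Sale 1 (303) [LIFO — newest first]: 231 @ $12.35 + 72 @ $10.80 = $3,630.45
Sale 2 (529) [LIFO — newest first]: 194 @ $21.00 + 213 @ $19.70 + 85 @ $10.85 + 37 @ $11.35 = $9,612.30
Total COGS = $3,630.45 + $9,612.30 = $13,242.75
Ending inventory: 121 @ $10.30 + 149 @ $10.80 + 185 @ $11.35 = $4,955.25
Check: goods available $18,198.00 = COGS $13,242.75 + ending $4,955.25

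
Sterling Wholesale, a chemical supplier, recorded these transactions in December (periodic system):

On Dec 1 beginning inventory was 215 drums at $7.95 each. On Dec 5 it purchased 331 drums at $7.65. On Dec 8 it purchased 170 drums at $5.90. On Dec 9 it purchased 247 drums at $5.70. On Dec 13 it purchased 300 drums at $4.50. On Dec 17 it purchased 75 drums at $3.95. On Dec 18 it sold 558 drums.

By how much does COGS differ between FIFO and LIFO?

$1,622.85

FIFO COGS: 215 @ $7.95 + 331 @ $7.65 + 12 @ $5.90 = $4,312.20
LIFO COGS: 75 @ $3.95 + 300 @ $4.50 + 183 @ $5.70 = $2,689.35
Difference = |$4,312.20 − $2,689.35| = $1,622.85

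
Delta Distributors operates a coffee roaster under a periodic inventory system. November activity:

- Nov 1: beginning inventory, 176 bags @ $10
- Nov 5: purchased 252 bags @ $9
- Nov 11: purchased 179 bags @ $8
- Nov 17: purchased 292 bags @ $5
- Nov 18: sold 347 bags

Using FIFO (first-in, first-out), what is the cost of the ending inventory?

Ending inventory = $3,621

Nov 18, 347 sold [FIFO — oldest first]: 176 @ $10 + 171 @ $9 = $3,299
Ending inventory: 81 @ $9 + 179 @ $8 + 292 @ $5 = $3,621
Check: goods available $6,920 = COGS $3,299 + ending $3,621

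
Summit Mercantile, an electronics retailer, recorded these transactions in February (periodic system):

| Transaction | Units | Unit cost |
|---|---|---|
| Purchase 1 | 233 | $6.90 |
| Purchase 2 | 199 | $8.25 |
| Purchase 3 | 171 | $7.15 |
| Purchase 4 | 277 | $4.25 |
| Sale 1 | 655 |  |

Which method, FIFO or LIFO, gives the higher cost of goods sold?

FIFO COGS: 233 @ $6.90 + 199 @ $8.25 + 171 @ $7.15 + 52 @ $4.25 = $4,693.10
LIFO COGS: 277 @ $4.25 + 171 @ $7.15 + 199 @ $8.25 + 8 @ $6.90 = $4,096.85

FIFO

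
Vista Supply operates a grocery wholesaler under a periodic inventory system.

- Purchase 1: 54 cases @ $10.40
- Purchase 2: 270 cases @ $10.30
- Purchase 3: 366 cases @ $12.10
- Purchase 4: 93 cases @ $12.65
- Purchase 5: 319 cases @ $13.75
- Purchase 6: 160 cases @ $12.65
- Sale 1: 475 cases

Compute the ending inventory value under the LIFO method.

Ending inventory = $9,002.65

Sale 1 (475) [LIFO — newest first]: 160 @ $12.65 + 315 @ $13.75 = $6,355.25
Ending inventory: 54 @ $10.40 + 270 @ $10.30 + 366 @ $12.10 + 93 @ $12.65 + 4 @ $13.75 = $9,002.65
Check: goods available $15,357.90 = COGS $6,355.25 + ending $9,002.65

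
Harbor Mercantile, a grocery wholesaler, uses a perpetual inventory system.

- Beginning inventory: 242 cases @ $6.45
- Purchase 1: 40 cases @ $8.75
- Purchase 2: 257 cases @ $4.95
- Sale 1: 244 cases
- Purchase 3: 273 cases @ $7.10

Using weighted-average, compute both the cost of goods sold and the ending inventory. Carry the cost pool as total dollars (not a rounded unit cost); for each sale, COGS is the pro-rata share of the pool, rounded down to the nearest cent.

COGS = $1,440.93; ending inventory = $3,680.42

After Beginning: 242 on hand, pool $1,560.90 (≈ $6.4500 each)
After Purchase 1: 282 on hand, pool $1,910.90 (≈ $6.7762 each)
After Purchase 2: 539 on hand, pool $3,183.05 (≈ $5.9055 each)
Sale 1, sell 244: 244/539 × $3,183.05 → $1,440.93
After Purchase 3: 568 on hand, pool $3,680.42 (≈ $6.4796 each)
Ending inventory (cost pool remaining) = $3,680.42
Check: goods available $5,121.35 = COGS $1,440.93 + ending $3,680.42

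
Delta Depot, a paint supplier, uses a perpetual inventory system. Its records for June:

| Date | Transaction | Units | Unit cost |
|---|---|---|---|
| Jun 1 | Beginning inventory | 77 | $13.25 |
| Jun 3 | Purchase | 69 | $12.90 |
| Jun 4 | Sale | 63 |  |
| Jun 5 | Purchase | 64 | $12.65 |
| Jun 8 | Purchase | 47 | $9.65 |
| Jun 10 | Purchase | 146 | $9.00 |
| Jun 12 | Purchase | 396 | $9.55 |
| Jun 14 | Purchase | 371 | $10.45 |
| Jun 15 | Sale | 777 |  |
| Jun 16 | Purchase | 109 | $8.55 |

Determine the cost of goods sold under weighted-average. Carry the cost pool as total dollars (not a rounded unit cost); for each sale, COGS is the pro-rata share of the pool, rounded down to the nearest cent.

COGS = $8,771.14

After Jun 1: 77 on hand, pool $1,020.25 (≈ $13.2500 each)
After Jun 3: 146 on hand, pool $1,910.35 (≈ $13.0846 each)
Jun 4, sell 63: 63/146 × $1,910.35 → $824.32
After Jun 5: 147 on hand, pool $1,895.63 (≈ $12.8954 each)
After Jun 8: 194 on hand, pool $2,349.18 (≈ $12.1092 each)
After Jun 10: 340 on hand, pool $3,663.18 (≈ $10.7741 each)
After Jun 12: 736 on hand, pool $7,444.98 (≈ $10.1155 each)
After Jun 14: 1107 on hand, pool $11,321.93 (≈ $10.2276 each)
Jun 15, sell 777: 777/1107 × $11,321.93 → $7,946.82
After Jun 16: 439 on hand, pool $4,307.06 (≈ $9.8111 each)
Total COGS = $824.32 + $7,946.82 = $8,771.14
Ending inventory (cost pool remaining) = $4,307.06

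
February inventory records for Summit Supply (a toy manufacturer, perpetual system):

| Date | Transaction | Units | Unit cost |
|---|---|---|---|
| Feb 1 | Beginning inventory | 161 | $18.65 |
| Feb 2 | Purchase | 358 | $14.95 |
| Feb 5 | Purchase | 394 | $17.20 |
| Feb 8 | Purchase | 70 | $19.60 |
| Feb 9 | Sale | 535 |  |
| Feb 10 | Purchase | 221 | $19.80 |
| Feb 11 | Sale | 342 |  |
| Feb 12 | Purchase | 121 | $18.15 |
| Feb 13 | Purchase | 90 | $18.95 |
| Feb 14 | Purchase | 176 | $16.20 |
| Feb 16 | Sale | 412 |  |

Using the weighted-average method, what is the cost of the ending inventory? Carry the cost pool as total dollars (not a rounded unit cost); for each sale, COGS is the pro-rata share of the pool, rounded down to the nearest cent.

After Feb 1: 161 on hand, pool $3,002.65 (≈ $18.6500 each)
After Feb 2: 519 on hand, pool $8,354.75 (≈ $16.0978 each)
After Feb 5: 913 on hand, pool $15,131.55 (≈ $16.5734 each)
After Feb 8: 983 on hand, pool $16,503.55 (≈ $16.7890 each)
Feb 9, sell 535: 535/983 × $16,503.55 → $8,982.09
After Feb 10: 669 on hand, pool $11,897.26 (≈ $17.7836 each)
Feb 11, sell 342: 342/669 × $11,897.26 → $6,082.00
After Feb 12: 448 on hand, pool $8,011.41 (≈ $17.8826 each)
After Feb 13: 538 on hand, pool $9,716.91 (≈ $18.0612 each)
After Feb 14: 714 on hand, pool $12,568.11 (≈ $17.6024 each)
Feb 16, sell 412: 412/714 × $12,568.11 → $7,252.18
Total COGS = $8,982.09 + $6,082.00 + $7,252.18 = $22,316.27
Ending inventory (cost pool remaining) = $5,315.93
Check: goods available $27,632.20 = COGS $22,316.27 + ending $5,315.93

Ending inventory = $5,315.93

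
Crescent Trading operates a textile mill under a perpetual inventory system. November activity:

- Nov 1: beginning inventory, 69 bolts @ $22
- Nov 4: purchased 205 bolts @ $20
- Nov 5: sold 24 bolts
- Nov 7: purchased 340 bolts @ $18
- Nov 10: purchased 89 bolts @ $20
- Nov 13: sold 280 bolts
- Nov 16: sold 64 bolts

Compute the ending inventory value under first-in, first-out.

Ending inventory = $6,208

Nov 5, 24 sold [FIFO — oldest first]: 24 @ $22 = $528
Nov 13, 280 sold [FIFO — oldest first]: 45 @ $22 + 205 @ $20 + 30 @ $18 = $5,630
Nov 16, 64 sold [FIFO — oldest first]: 64 @ $18 = $1,152
Total COGS = $528 + $5,630 + $1,152 = $7,310
Ending inventory: 246 @ $18 + 89 @ $20 = $6,208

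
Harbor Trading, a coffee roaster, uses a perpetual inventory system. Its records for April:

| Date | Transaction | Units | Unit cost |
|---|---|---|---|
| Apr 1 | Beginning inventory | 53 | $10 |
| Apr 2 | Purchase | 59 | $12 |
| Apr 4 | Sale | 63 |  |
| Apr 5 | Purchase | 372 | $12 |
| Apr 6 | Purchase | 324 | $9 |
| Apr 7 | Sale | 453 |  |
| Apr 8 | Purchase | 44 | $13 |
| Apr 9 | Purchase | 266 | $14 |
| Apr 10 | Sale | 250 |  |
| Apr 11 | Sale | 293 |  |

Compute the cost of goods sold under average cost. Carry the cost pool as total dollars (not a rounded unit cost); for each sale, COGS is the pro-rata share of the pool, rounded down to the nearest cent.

COGS = $12,188.66

After Apr 1: 53 on hand, pool $530.00 (≈ $10.0000 each)
After Apr 2: 112 on hand, pool $1,238.00 (≈ $11.0536 each)
Apr 4, sell 63: 63/112 × $1,238.00 → $696.37
After Apr 5: 421 on hand, pool $5,005.63 (≈ $11.8899 each)
After Apr 6: 745 on hand, pool $7,921.63 (≈ $10.6331 each)
Apr 7, sell 453: 453/745 × $7,921.63 → $4,816.77
After Apr 8: 336 on hand, pool $3,676.86 (≈ $10.9430 each)
After Apr 9: 602 on hand, pool $7,400.86 (≈ $12.2938 each)
Apr 10, sell 250: 250/602 × $7,400.86 → $3,073.44
Apr 11, sell 293: 293/352 × $4,327.42 → $3,602.08
Total COGS = $696.37 + $4,816.77 + $3,073.44 + $3,602.08 = $12,188.66
Ending inventory (cost pool remaining) = $725.34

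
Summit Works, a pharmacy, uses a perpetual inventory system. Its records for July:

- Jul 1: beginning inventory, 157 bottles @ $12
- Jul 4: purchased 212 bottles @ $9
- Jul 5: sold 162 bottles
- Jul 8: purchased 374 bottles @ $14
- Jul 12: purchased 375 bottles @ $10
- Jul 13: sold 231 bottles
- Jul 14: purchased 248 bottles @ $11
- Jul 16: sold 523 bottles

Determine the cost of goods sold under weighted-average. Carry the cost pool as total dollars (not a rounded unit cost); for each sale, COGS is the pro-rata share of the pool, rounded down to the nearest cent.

After Jul 1: 157 on hand, pool $1,884.00 (≈ $12.0000 each)
After Jul 4: 369 on hand, pool $3,792.00 (≈ $10.2764 each)
Jul 5, sell 162: 162/369 × $3,792.00 → $1,664.78
After Jul 8: 581 on hand, pool $7,363.22 (≈ $12.6734 each)
After Jul 12: 956 on hand, pool $11,113.22 (≈ $11.6247 each)
Jul 13, sell 231: 231/956 × $11,113.22 → $2,685.30
After Jul 14: 973 on hand, pool $11,155.92 (≈ $11.4655 each)
Jul 16, sell 523: 523/973 × $11,155.92 → $5,996.45
Total COGS = $1,664.78 + $2,685.30 + $5,996.45 = $10,346.53
Ending inventory (cost pool remaining) = $5,159.47
Check: goods available $15,506.00 = COGS $10,346.53 + ending $5,159.47

COGS = $10,346.53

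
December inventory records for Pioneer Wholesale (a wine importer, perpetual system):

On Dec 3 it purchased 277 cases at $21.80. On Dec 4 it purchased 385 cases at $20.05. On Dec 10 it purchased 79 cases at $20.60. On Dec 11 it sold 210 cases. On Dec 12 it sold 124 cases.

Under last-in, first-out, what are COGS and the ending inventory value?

COGS = $6,740.15; ending inventory = $8,645.10

Dec 11, 210 sold [LIFO — newest first]: 79 @ $20.60 + 131 @ $20.05 = $4,253.95
Dec 12, 124 sold [LIFO — newest first]: 124 @ $20.05 = $2,486.20
Total COGS = $4,253.95 + $2,486.20 = $6,740.15
Ending inventory: 277 @ $21.80 + 130 @ $20.05 = $8,645.10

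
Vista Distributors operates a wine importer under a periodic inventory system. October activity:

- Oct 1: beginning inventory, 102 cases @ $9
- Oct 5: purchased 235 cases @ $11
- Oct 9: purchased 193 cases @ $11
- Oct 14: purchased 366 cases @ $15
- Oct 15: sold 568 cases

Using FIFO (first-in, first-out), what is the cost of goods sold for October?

COGS = $6,196

Oct 15, 568 sold [FIFO — oldest first]: 102 @ $9 + 235 @ $11 + 193 @ $11 + 38 @ $15 = $6,196
Ending inventory: 328 @ $15 = $4,920
Check: goods available $11,116 = COGS $6,196 + ending $4,920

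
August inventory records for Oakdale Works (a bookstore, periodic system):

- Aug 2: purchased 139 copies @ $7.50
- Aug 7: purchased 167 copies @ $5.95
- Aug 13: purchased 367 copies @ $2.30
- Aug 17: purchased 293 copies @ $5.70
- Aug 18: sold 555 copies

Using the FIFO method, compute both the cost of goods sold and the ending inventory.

COGS = $2,608.85; ending inventory = $1,941.50

Aug 18, 555 sold [FIFO — oldest first]: 139 @ $7.50 + 167 @ $5.95 + 249 @ $2.30 = $2,608.85
Ending inventory: 118 @ $2.30 + 293 @ $5.70 = $1,941.50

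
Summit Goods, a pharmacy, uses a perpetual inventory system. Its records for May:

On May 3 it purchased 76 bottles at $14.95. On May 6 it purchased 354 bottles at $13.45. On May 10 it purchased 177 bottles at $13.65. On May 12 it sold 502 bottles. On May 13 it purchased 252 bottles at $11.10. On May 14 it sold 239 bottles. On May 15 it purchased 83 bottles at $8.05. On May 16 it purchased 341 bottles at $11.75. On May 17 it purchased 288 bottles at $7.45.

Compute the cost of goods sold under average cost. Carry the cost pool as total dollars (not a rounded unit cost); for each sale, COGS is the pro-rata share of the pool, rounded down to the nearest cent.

COGS = $9,710.84

After May 3: 76 on hand, pool $1,136.20 (≈ $14.9500 each)
After May 6: 430 on hand, pool $5,897.50 (≈ $13.7151 each)
After May 10: 607 on hand, pool $8,313.55 (≈ $13.6961 each)
May 12, sell 502: 502/607 × $8,313.55 → $6,875.45
After May 13: 357 on hand, pool $4,235.30 (≈ $11.8636 each)
May 14, sell 239: 239/357 × $4,235.30 → $2,835.39
After May 15: 201 on hand, pool $2,068.06 (≈ $10.2889 each)
After May 16: 542 on hand, pool $6,074.81 (≈ $11.2081 each)
After May 17: 830 on hand, pool $8,220.41 (≈ $9.9041 each)
Total COGS = $6,875.45 + $2,835.39 = $9,710.84
Ending inventory (cost pool remaining) = $8,220.41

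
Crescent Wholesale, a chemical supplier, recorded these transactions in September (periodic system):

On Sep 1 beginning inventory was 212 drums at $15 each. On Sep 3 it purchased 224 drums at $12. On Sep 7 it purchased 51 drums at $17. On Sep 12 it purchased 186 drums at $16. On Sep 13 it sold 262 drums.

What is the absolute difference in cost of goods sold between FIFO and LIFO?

$363

FIFO COGS: 212 @ $15 + 50 @ $12 = $3,780
LIFO COGS: 186 @ $16 + 51 @ $17 + 25 @ $12 = $4,143
Difference = |$3,780 − $4,143| = $363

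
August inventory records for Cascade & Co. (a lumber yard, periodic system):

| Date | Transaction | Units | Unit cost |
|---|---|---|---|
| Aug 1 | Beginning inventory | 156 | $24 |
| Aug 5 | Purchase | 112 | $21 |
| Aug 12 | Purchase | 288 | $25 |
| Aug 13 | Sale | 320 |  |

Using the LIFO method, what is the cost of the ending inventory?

Aug 13, 320 sold [LIFO — newest first]: 288 @ $25 + 32 @ $21 = $7,872
Ending inventory: 156 @ $24 + 80 @ $21 = $5,424

Ending inventory = $5,424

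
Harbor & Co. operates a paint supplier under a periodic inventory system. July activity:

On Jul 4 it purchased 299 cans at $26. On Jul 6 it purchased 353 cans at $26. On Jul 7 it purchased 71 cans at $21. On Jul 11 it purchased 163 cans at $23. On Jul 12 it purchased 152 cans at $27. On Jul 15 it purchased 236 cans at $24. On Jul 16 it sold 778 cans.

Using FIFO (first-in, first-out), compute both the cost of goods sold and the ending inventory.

Jul 16, 778 sold [FIFO — oldest first]: 299 @ $26 + 353 @ $26 + 71 @ $21 + 55 @ $23 = $19,708
Ending inventory: 108 @ $23 + 152 @ $27 + 236 @ $24 = $12,252

COGS = $19,708; ending inventory = $12,252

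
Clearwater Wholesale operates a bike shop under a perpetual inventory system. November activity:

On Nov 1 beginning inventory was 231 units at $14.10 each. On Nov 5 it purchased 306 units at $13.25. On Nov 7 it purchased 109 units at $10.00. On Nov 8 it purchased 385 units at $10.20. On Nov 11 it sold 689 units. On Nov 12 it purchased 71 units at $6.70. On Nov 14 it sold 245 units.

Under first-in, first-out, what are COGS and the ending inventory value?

Nov 11, 689 sold [FIFO — oldest first]: 231 @ $14.10 + 306 @ $13.25 + 109 @ $10.00 + 43 @ $10.20 = $8,840.20
Nov 14, 245 sold [FIFO — oldest first]: 245 @ $10.20 = $2,499.00
Total COGS = $8,840.20 + $2,499.00 = $11,339.20
Ending inventory: 97 @ $10.20 + 71 @ $6.70 = $1,465.10

COGS = $11,339.20; ending inventory = $1,465.10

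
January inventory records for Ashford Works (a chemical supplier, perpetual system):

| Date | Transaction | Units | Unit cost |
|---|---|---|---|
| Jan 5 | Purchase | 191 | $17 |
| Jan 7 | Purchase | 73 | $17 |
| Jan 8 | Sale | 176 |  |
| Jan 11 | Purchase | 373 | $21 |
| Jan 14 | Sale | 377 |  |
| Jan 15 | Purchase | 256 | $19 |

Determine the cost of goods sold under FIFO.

COGS = $10,557

Jan 8, 176 sold [FIFO — oldest first]: 176 @ $17 = $2,992
Jan 14, 377 sold [FIFO — oldest first]: 15 @ $17 + 73 @ $17 + 289 @ $21 = $7,565
Total COGS = $2,992 + $7,565 = $10,557
Ending inventory: 84 @ $21 + 256 @ $19 = $6,628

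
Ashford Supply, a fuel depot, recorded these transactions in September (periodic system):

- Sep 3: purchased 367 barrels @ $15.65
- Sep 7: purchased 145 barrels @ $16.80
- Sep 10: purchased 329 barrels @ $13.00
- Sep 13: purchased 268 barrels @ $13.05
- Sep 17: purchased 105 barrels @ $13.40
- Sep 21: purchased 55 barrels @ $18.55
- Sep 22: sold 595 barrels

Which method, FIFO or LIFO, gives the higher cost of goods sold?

FIFO COGS: 367 @ $15.65 + 145 @ $16.80 + 83 @ $13.00 = $9,258.55
LIFO COGS: 55 @ $18.55 + 105 @ $13.40 + 268 @ $13.05 + 167 @ $13.00 = $8,095.65

FIFO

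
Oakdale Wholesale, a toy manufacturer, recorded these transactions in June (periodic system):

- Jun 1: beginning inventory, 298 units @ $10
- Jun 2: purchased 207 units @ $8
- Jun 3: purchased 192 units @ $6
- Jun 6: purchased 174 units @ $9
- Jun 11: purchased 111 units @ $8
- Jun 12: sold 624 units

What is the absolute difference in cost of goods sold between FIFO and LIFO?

FIFO COGS: 298 @ $10 + 207 @ $8 + 119 @ $6 = $5,350
LIFO COGS: 111 @ $8 + 174 @ $9 + 192 @ $6 + 147 @ $8 = $4,782
Difference = |$5,350 − $4,782| = $568

$568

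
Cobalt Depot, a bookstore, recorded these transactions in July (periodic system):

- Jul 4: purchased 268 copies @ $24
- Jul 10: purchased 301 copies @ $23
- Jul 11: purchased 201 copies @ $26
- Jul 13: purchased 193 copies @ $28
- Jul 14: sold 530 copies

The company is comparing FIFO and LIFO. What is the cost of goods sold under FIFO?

FIFO COGS: 268 @ $24 + 262 @ $23 = $12,458
LIFO COGS: 193 @ $28 + 201 @ $26 + 136 @ $23 = $13,758

COGS = $12,458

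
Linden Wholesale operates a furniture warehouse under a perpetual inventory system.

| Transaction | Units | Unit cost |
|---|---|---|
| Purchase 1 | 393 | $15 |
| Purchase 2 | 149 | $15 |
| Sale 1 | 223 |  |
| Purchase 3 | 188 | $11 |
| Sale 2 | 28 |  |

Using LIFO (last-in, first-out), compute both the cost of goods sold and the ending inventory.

Sale 1 (223) [LIFO — newest first]: 149 @ $15 + 74 @ $15 = $3,345
Sale 2 (28) [LIFO — newest first]: 28 @ $11 = $308
Total COGS = $3,345 + $308 = $3,653
Ending inventory: 319 @ $15 + 160 @ $11 = $6,545
Check: goods available $10,198 = COGS $3,653 + ending $6,545

COGS = $3,653; ending inventory = $6,545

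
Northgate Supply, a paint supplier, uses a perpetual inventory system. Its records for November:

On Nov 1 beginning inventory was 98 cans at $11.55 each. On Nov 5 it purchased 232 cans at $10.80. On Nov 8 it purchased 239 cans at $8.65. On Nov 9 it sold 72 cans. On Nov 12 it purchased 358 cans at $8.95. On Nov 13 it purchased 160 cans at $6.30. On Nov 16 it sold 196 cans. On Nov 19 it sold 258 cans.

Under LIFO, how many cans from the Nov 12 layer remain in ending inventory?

Nov 9, 72 sold [LIFO — newest first]: 72 @ $8.65 = $622.80
Nov 16, 196 sold [LIFO — newest first]: 160 @ $6.30 + 36 @ $8.95 = $1,330.20
Nov 19, 258 sold [LIFO — newest first]: 258 @ $8.95 = $2,309.10
Total COGS = $622.80 + $1,330.20 + $2,309.10 = $4,262.10
Ending inventory: 98 @ $11.55 + 232 @ $10.80 + 167 @ $8.65 + 64 @ $8.95 = $5,654.85

64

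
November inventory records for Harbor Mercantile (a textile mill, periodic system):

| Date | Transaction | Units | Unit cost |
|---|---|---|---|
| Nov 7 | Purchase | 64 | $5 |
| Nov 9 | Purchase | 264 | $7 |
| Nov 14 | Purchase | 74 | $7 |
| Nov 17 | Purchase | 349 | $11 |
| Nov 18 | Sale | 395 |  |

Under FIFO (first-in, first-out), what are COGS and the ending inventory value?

Nov 18, 395 sold [FIFO — oldest first]: 64 @ $5 + 264 @ $7 + 67 @ $7 = $2,637
Ending inventory: 7 @ $7 + 349 @ $11 = $3,888

COGS = $2,637; ending inventory = $3,888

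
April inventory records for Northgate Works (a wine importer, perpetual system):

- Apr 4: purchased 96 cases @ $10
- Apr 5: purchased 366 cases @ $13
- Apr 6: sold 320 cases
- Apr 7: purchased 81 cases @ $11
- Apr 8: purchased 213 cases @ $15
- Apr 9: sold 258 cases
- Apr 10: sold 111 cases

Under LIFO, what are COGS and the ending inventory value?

COGS = $9,134; ending inventory = $670

Apr 6, 320 sold [LIFO — newest first]: 320 @ $13 = $4,160
Apr 9, 258 sold [LIFO — newest first]: 213 @ $15 + 45 @ $11 = $3,690
Apr 10, 111 sold [LIFO — newest first]: 36 @ $11 + 46 @ $13 + 29 @ $10 = $1,284
Total COGS = $4,160 + $3,690 + $1,284 = $9,134
Ending inventory: 67 @ $10 = $670
Check: goods available $9,804 = COGS $9,134 + ending $670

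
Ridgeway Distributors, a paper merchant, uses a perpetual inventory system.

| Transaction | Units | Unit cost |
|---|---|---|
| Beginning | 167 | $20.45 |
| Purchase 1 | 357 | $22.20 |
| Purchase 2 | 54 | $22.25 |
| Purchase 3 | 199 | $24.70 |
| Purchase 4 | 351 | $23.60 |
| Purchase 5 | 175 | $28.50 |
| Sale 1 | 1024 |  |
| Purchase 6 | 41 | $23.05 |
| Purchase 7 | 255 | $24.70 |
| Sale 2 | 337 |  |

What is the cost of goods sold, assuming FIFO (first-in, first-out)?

COGS = $32,093.40

Sale 1 (1024) [FIFO — oldest first]: 167 @ $20.45 + 357 @ $22.20 + 54 @ $22.25 + 199 @ $24.70 + 247 @ $23.60 = $23,286.55
Sale 2 (337) [FIFO — oldest first]: 104 @ $23.60 + 175 @ $28.50 + 41 @ $23.05 + 17 @ $24.70 = $8,806.85
Total COGS = $23,286.55 + $8,806.85 = $32,093.40
Ending inventory: 238 @ $24.70 = $5,878.60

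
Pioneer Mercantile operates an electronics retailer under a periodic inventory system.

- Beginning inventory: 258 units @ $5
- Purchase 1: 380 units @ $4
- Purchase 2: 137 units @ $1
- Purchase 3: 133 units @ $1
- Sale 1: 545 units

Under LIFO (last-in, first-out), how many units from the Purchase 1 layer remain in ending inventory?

Sale 1 (545) [LIFO — newest first]: 133 @ $1 + 137 @ $1 + 275 @ $4 = $1,370
Ending inventory: 258 @ $5 + 105 @ $4 = $1,710

105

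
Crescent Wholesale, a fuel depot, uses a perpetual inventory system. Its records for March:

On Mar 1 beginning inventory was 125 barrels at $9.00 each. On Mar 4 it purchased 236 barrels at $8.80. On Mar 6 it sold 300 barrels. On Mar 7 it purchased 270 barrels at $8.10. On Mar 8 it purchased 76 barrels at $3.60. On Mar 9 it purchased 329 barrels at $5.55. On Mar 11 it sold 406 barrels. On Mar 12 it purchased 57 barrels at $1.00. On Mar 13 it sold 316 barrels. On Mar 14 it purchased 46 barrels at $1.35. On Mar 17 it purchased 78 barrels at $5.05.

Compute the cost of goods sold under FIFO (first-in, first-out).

COGS = $7,410.65

Mar 6, 300 sold [FIFO — oldest first]: 125 @ $9.00 + 175 @ $8.80 = $2,665.00
Mar 11, 406 sold [FIFO — oldest first]: 61 @ $8.80 + 270 @ $8.10 + 75 @ $3.60 = $2,993.80
Mar 13, 316 sold [FIFO — oldest first]: 1 @ $3.60 + 315 @ $5.55 = $1,751.85
Total COGS = $2,665.00 + $2,993.80 + $1,751.85 = $7,410.65
Ending inventory: 14 @ $5.55 + 57 @ $1.00 + 46 @ $1.35 + 78 @ $5.05 = $590.70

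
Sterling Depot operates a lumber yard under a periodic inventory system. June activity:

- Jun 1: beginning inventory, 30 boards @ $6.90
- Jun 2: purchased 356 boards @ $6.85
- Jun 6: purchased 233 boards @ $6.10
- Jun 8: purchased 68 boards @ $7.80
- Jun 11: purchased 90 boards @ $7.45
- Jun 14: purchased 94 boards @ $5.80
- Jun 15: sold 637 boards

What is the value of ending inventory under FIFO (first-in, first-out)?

Jun 15, 637 sold [FIFO — oldest first]: 30 @ $6.90 + 356 @ $6.85 + 233 @ $6.10 + 18 @ $7.80 = $4,207.30
Ending inventory: 50 @ $7.80 + 90 @ $7.45 + 94 @ $5.80 = $1,605.70

Ending inventory = $1,605.70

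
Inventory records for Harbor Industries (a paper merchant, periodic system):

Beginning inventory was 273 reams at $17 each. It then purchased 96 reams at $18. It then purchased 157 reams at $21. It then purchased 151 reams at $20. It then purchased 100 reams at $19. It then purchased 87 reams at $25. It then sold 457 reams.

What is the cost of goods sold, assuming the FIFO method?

Sale 1 (457) [FIFO — oldest first]: 273 @ $17 + 96 @ $18 + 88 @ $21 = $8,217
Ending inventory: 69 @ $21 + 151 @ $20 + 100 @ $19 + 87 @ $25 = $8,544

COGS = $8,217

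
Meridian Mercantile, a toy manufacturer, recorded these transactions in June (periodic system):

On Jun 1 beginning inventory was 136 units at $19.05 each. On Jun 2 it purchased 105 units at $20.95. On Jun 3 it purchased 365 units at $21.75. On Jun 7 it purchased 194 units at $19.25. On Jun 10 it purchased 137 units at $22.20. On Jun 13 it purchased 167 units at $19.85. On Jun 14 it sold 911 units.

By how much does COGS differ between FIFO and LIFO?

FIFO COGS: 136 @ $19.05 + 105 @ $20.95 + 365 @ $21.75 + 194 @ $19.25 + 111 @ $22.20 = $18,928.00
LIFO COGS: 167 @ $19.85 + 137 @ $22.20 + 194 @ $19.25 + 365 @ $21.75 + 48 @ $20.95 = $19,035.20
Difference = |$18,928.00 − $19,035.20| = $107.20

$107.20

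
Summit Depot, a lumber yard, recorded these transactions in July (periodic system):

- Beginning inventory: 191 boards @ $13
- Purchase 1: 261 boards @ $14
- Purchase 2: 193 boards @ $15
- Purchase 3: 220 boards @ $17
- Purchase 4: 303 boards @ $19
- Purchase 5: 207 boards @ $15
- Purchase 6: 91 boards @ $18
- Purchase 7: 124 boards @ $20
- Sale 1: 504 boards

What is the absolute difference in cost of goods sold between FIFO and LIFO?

FIFO COGS: 191 @ $13 + 261 @ $14 + 52 @ $15 = $6,917
LIFO COGS: 124 @ $20 + 91 @ $18 + 207 @ $15 + 82 @ $19 = $8,781
Difference = |$6,917 − $8,781| = $1,864

$1,864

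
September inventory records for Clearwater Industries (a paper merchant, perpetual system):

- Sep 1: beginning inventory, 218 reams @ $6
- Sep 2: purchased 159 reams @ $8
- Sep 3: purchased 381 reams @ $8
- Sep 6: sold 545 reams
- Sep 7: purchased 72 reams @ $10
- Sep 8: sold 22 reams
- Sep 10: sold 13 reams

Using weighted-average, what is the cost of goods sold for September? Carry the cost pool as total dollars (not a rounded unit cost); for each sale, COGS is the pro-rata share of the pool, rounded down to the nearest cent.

COGS = $4,329.14

After Sep 1: 218 on hand, pool $1,308.00 (≈ $6.0000 each)
After Sep 2: 377 on hand, pool $2,580.00 (≈ $6.8435 each)
After Sep 3: 758 on hand, pool $5,628.00 (≈ $7.4248 each)
Sep 6, sell 545: 545/758 × $5,628.00 → $4,046.51
After Sep 7: 285 on hand, pool $2,301.49 (≈ $8.0754 each)
Sep 8, sell 22: 22/285 × $2,301.49 → $177.65
Sep 10, sell 13: 13/263 × $2,123.84 → $104.98
Total COGS = $4,046.51 + $177.65 + $104.98 = $4,329.14
Ending inventory (cost pool remaining) = $2,018.86
Check: goods available $6,348.00 = COGS $4,329.14 + ending $2,018.86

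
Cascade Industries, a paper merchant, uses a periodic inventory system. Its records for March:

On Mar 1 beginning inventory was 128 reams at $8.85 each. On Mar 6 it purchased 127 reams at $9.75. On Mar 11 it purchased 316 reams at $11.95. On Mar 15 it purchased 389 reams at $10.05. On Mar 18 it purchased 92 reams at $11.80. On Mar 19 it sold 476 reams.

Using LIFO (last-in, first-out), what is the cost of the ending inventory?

Mar 19, 476 sold [LIFO — newest first]: 92 @ $11.80 + 384 @ $10.05 = $4,944.80
Ending inventory: 128 @ $8.85 + 127 @ $9.75 + 316 @ $11.95 + 5 @ $10.05 = $6,197.50

Ending inventory = $6,197.50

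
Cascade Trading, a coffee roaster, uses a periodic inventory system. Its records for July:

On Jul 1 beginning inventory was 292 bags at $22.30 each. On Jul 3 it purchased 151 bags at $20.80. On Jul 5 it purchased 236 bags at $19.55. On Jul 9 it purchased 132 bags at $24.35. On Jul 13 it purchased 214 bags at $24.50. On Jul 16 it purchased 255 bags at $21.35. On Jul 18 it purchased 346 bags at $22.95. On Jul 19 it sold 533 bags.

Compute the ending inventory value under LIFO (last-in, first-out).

Jul 19, 533 sold [LIFO — newest first]: 346 @ $22.95 + 187 @ $21.35 = $11,933.15
Ending inventory: 292 @ $22.30 + 151 @ $20.80 + 236 @ $19.55 + 132 @ $24.35 + 214 @ $24.50 + 68 @ $21.35 = $24,175.20
Check: goods available $36,108.35 = COGS $11,933.15 + ending $24,175.20

Ending inventory = $24,175.20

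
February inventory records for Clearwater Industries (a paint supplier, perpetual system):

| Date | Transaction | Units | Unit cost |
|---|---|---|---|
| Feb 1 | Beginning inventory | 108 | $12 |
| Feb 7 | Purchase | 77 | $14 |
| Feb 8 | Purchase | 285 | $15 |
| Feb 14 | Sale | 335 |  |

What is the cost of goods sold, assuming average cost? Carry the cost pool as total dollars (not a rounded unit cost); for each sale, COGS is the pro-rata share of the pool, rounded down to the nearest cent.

After Feb 1: 108 on hand, pool $1,296.00 (≈ $12.0000 each)
After Feb 7: 185 on hand, pool $2,374.00 (≈ $12.8324 each)
After Feb 8: 470 on hand, pool $6,649.00 (≈ $14.1468 each)
Feb 14, sell 335: 335/470 × $6,649.00 → $4,739.18
Ending inventory (cost pool remaining) = $1,909.82

COGS = $4,739.18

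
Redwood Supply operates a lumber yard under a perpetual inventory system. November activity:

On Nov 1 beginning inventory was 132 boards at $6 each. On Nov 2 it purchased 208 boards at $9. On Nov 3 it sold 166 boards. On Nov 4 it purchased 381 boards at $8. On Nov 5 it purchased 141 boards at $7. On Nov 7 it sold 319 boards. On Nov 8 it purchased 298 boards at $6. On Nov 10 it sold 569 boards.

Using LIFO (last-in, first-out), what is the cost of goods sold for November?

Nov 3, 166 sold [LIFO — newest first]: 166 @ $9 = $1,494
Nov 7, 319 sold [LIFO — newest first]: 141 @ $7 + 178 @ $8 = $2,411
Nov 10, 569 sold [LIFO — newest first]: 298 @ $6 + 203 @ $8 + 42 @ $9 + 26 @ $6 = $3,946
Total COGS = $1,494 + $2,411 + $3,946 = $7,851
Ending inventory: 106 @ $6 = $636

COGS = $7,851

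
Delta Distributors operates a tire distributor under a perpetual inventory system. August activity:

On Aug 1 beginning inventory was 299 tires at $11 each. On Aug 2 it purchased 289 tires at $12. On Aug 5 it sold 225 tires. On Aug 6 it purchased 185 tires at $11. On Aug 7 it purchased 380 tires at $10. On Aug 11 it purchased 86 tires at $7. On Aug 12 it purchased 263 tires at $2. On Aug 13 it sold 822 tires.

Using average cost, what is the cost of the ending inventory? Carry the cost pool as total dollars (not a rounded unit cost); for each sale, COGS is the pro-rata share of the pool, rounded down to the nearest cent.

After Aug 1: 299 on hand, pool $3,289.00 (≈ $11.0000 each)
After Aug 2: 588 on hand, pool $6,757.00 (≈ $11.4915 each)
Aug 5, sell 225: 225/588 × $6,757.00 → $2,585.58
After Aug 6: 548 on hand, pool $6,206.42 (≈ $11.3256 each)
After Aug 7: 928 on hand, pool $10,006.42 (≈ $10.7828 each)
After Aug 11: 1014 on hand, pool $10,608.42 (≈ $10.4620 each)
After Aug 12: 1277 on hand, pool $11,134.42 (≈ $8.7192 each)
Aug 13, sell 822: 822/1277 × $11,134.42 → $7,167.18
Total COGS = $2,585.58 + $7,167.18 = $9,752.76
Ending inventory (cost pool remaining) = $3,967.24
Check: goods available $13,720.00 = COGS $9,752.76 + ending $3,967.24

Ending inventory = $3,967.24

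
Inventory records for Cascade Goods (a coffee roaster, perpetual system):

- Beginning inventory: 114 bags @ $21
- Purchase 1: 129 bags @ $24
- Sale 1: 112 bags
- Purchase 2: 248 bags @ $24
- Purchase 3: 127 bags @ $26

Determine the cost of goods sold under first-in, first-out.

Sale 1 (112) [FIFO — oldest first]: 112 @ $21 = $2,352
Ending inventory: 2 @ $21 + 129 @ $24 + 248 @ $24 + 127 @ $26 = $12,392
Check: goods available $14,744 = COGS $2,352 + ending $12,392

COGS = $2,352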